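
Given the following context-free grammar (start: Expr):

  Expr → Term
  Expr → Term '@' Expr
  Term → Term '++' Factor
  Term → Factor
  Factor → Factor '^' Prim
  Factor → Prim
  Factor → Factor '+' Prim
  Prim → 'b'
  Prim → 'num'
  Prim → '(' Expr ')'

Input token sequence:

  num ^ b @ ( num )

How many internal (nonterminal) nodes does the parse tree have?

[Expr [Term [Factor [Factor [Prim num]] ^ [Prim b]]] @ [Expr [Term [Factor [Prim ( [Expr [Term [Factor [Prim num]]]] )]]]]]

14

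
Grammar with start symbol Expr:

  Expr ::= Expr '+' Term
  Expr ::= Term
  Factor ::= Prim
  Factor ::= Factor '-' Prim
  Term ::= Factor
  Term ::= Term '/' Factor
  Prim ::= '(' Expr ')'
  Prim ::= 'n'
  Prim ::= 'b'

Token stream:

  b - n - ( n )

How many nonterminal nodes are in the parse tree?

12

[Expr [Term [Factor [Factor [Factor [Prim b]] - [Prim n]] - [Prim ( [Expr [Term [Factor [Prim n]]]] )]]]]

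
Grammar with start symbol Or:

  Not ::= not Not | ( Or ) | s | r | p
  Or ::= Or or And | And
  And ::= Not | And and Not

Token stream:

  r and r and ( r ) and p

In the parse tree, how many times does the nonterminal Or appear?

[Or [And [And [And [And [Not r]] and [Not r]] and [Not ( [Or [And [Not r]]] )]] and [Not p]]]

2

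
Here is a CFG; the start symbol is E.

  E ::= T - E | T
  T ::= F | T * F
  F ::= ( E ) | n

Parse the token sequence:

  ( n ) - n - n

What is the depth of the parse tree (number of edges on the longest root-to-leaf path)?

6

[E [T [F ( [E [T [F n]]] )]] - [E [T [F n]] - [E [T [F n]]]]]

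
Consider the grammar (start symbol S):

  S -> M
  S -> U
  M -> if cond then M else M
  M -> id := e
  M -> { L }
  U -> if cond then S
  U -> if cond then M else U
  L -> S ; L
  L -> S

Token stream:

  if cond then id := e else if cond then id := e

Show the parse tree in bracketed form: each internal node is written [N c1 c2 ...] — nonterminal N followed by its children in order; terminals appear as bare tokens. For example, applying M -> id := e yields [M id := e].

[S [U if cond then [M id := e] else [U if cond then [S [M id := e]]]]]

S
U
if cond then M else U
if cond then id := e else U
if cond then id := e else if cond then S
if cond then id := e else if cond then M
if cond then id := e else if cond then id := e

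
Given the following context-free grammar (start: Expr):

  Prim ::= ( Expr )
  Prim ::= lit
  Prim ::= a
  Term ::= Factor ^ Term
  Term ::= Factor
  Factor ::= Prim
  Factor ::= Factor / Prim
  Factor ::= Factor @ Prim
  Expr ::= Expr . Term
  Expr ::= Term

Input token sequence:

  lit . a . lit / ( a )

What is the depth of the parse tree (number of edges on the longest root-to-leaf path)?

[Expr [Expr [Expr [Term [Factor [Prim lit]]]] . [Term [Factor [Prim a]]]] . [Term [Factor [Factor [Prim lit]] / [Prim ( [Expr [Term [Factor [Prim a]]]] )]]]]

8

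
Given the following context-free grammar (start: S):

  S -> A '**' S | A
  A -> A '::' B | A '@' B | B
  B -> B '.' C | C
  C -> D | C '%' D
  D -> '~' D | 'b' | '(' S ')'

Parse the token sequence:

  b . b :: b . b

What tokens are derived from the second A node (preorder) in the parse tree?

b . b

[S [A [A [B [B [C [D b]]] . [C [D b]]]] :: [B [B [C [D b]]] . [C [D b]]]]]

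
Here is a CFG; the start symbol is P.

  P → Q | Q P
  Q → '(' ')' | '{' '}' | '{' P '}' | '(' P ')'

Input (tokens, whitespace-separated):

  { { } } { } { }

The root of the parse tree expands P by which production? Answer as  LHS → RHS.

[P [Q { [P [Q { }]] }] [P [Q { }] [P [Q { }]]]]

P → Q P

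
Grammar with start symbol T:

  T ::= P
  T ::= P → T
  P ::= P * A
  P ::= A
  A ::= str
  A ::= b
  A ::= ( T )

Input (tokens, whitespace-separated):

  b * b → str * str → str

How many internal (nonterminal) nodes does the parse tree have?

13

[T [P [P [A b]] * [A b]] → [T [P [P [A str]] * [A str]] → [T [P [A str]]]]]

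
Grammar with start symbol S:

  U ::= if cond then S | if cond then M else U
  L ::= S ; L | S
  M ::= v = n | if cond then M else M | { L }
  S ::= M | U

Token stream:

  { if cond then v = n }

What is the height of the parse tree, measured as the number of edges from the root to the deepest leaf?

7

[S [M { [L [S [U if cond then [S [M v = n]]]]] }]]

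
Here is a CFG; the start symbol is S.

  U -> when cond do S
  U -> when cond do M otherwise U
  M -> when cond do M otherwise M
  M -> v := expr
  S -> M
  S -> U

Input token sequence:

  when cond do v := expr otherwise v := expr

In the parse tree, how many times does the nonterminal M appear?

[S [M when cond do [M v := expr] otherwise [M v := expr]]]

3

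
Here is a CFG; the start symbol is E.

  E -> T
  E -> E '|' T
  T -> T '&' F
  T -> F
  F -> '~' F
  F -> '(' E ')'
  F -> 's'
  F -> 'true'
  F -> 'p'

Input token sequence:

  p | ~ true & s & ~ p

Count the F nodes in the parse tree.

6

[E [E [T [F p]]] | [T [T [T [F ~ [F true]]] & [F s]] & [F ~ [F p]]]]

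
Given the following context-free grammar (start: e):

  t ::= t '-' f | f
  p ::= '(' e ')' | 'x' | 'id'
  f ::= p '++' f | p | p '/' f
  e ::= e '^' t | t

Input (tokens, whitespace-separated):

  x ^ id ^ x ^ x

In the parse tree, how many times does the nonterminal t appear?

4

[e [e [e [e [t [f [p x]]]] ^ [t [f [p id]]]] ^ [t [f [p x]]]] ^ [t [f [p x]]]]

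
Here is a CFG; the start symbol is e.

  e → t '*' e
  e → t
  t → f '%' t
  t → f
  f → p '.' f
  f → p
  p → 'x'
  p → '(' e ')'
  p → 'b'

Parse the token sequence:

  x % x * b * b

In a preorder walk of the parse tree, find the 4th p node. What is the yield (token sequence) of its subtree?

[e [t [f [p x]] % [t [f [p x]]]] * [e [t [f [p b]]] * [e [t [f [p b]]]]]]

b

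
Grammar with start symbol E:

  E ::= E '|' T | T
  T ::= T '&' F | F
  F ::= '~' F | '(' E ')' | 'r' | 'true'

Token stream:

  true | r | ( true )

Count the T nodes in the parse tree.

4

[E [E [E [T [F true]]] | [T [F r]]] | [T [F ( [E [T [F true]]] )]]]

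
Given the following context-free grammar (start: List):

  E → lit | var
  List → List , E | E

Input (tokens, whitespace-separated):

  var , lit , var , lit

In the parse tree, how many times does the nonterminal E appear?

4

[List [List [List [List [E var]] , [E lit]] , [E var]] , [E lit]]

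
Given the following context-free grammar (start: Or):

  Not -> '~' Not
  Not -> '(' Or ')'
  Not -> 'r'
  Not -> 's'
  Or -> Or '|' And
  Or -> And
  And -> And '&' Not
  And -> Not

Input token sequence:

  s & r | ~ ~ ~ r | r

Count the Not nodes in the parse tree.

[Or [Or [Or [And [And [Not s]] & [Not r]]] | [And [Not ~ [Not ~ [Not ~ [Not r]]]]]] | [And [Not r]]]

7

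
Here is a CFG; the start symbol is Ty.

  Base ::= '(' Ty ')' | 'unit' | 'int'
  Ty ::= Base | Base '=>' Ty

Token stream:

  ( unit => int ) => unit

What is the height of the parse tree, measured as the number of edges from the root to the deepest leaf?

[Ty [Base ( [Ty [Base unit] => [Ty [Base int]]] )] => [Ty [Base unit]]]

5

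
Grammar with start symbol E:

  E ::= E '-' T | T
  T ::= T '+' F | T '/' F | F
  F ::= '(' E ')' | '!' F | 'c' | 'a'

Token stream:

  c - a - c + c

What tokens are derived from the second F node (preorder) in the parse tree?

a

[E [E [E [T [F c]]] - [T [F a]]] - [T [T [F c]] + [F c]]]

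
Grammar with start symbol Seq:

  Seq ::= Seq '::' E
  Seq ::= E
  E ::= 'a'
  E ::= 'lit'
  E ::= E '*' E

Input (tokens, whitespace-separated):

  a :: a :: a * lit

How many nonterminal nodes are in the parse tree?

[Seq [Seq [Seq [E a]] :: [E a]] :: [E [E a] * [E lit]]]

8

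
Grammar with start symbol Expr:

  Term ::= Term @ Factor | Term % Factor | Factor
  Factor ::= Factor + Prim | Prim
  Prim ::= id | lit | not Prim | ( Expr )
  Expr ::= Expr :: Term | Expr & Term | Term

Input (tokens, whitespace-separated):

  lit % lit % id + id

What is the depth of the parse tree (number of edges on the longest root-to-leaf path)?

[Expr [Term [Term [Term [Factor [Prim lit]]] % [Factor [Prim lit]]] % [Factor [Factor [Prim id]] + [Prim id]]]]

6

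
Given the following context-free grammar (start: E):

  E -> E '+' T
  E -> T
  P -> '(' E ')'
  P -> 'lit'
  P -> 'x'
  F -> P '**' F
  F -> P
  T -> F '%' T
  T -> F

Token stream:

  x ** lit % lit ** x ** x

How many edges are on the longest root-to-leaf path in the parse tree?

[E [T [F [P x] ** [F [P lit]]] % [T [F [P lit] ** [F [P x] ** [F [P x]]]]]]]

7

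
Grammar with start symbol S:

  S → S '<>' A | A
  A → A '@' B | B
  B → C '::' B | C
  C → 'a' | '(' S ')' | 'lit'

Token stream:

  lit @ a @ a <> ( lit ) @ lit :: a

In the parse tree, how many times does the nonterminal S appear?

[S [S [A [A [A [B [C lit]]] @ [B [C a]]] @ [B [C a]]]] <> [A [A [B [C ( [S [A [B [C lit]]]] )]]] @ [B [C lit] :: [B [C a]]]]]

3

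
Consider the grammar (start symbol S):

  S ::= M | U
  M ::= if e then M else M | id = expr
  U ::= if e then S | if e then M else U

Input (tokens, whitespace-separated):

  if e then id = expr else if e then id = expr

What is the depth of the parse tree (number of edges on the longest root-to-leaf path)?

5

[S [U if e then [M id = expr] else [U if e then [S [M id = expr]]]]]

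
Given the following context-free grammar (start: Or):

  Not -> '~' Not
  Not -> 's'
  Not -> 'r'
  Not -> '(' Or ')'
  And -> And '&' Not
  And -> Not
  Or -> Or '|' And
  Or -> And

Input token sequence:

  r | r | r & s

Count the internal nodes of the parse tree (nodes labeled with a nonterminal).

11

[Or [Or [Or [And [Not r]]] | [And [Not r]]] | [And [And [Not r]] & [Not s]]]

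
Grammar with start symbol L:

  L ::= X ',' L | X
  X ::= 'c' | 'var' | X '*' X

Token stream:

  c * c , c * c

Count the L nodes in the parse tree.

[L [X [X c] * [X c]] , [L [X [X c] * [X c]]]]

2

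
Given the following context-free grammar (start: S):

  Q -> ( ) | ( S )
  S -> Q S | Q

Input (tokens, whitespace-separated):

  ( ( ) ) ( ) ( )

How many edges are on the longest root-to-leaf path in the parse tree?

[S [Q ( [S [Q ( )]] )] [S [Q ( )] [S [Q ( )]]]]

4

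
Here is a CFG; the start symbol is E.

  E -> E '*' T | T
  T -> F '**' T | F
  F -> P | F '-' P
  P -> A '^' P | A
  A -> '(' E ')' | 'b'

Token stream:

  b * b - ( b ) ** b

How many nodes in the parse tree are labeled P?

5

[E [E [T [F [P [A b]]]]] * [T [F [F [P [A b]]] - [P [A ( [E [T [F [P [A b]]]]] )]]] ** [T [F [P [A b]]]]]]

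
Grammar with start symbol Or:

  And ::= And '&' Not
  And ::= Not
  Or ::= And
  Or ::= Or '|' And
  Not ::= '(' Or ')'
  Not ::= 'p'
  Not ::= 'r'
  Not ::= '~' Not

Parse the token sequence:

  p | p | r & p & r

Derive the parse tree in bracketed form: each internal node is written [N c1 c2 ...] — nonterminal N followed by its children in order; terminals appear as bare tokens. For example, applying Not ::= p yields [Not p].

[Or [Or [Or [And [Not p]]] | [And [Not p]]] | [And [And [And [Not r]] & [Not p]] & [Not r]]]

Or
Or | And
Or | And | And
And | And | And
Not | And | And
p | And | And
p | Not | And
p | p | And
p | p | And & Not
p | p | And & Not & Not
p | p | Not & Not & Not
p | p | r & Not & Not
p | p | r & p & Not
p | p | r & p & r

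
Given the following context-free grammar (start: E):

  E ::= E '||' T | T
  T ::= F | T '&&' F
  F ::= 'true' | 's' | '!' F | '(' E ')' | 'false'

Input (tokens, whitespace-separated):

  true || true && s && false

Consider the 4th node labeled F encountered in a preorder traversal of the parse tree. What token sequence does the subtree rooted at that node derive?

[E [E [T [F true]]] || [T [T [T [F true]] && [F s]] && [F false]]]

false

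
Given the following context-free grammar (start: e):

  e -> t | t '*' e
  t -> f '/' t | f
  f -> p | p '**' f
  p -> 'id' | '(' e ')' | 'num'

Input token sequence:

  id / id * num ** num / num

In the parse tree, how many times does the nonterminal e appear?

[e [t [f [p id]] / [t [f [p id]]]] * [e [t [f [p num] ** [f [p num]]] / [t [f [p num]]]]]]

2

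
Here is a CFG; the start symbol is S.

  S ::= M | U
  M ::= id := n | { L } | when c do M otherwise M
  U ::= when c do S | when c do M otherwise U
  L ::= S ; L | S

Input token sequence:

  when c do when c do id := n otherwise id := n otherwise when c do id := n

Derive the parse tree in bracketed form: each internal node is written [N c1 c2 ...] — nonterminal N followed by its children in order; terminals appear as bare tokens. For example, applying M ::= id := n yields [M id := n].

[S [U when c do [M when c do [M id := n] otherwise [M id := n]] otherwise [U when c do [S [M id := n]]]]]

S
U
when c do M otherwise U
when c do when c do M otherwise M otherwise U
when c do when c do id := n otherwise M otherwise U
when c do when c do id := n otherwise id := n otherwise U
when c do when c do id := n otherwise id := n otherwise when c do S
when c do when c do id := n otherwise id := n otherwise when c do M
when c do when c do id := n otherwise id := n otherwise when c do id := n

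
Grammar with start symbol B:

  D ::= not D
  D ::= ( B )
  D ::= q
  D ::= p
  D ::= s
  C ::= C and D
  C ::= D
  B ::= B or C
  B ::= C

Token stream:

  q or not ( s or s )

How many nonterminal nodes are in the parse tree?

[B [B [C [D q]]] or [C [D not [D ( [B [B [C [D s]]] or [C [D s]]] )]]]]

13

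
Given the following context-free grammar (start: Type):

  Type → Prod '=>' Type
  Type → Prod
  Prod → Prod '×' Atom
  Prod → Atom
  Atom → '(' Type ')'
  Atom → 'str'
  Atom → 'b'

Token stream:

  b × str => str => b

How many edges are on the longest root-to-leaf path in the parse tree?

[Type [Prod [Prod [Atom b]] × [Atom str]] => [Type [Prod [Atom str]] => [Type [Prod [Atom b]]]]]

5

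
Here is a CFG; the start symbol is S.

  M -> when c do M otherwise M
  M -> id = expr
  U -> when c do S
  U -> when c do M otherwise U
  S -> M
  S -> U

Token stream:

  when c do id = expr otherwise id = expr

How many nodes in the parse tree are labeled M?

3

[S [M when c do [M id = expr] otherwise [M id = expr]]]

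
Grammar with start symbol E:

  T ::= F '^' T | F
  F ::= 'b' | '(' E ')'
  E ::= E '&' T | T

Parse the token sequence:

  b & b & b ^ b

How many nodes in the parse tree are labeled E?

3

[E [E [E [T [F b]]] & [T [F b]]] & [T [F b] ^ [T [F b]]]]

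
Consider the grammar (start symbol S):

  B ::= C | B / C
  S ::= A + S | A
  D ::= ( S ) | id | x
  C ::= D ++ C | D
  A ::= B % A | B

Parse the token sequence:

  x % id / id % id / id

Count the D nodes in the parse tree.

5

[S [A [B [C [D x]]] % [A [B [B [C [D id]]] / [C [D id]]] % [A [B [B [C [D id]]] / [C [D id]]]]]]]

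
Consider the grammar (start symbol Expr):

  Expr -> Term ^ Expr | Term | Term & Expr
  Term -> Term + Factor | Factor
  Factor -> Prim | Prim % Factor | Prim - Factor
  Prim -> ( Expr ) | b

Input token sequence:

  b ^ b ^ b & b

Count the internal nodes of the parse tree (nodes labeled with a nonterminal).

[Expr [Term [Factor [Prim b]]] ^ [Expr [Term [Factor [Prim b]]] ^ [Expr [Term [Factor [Prim b]]] & [Expr [Term [Factor [Prim b]]]]]]]

16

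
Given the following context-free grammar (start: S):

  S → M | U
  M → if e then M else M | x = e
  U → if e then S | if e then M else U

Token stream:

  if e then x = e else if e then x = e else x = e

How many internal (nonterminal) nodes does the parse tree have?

6

[S [M if e then [M x = e] else [M if e then [M x = e] else [M x = e]]]]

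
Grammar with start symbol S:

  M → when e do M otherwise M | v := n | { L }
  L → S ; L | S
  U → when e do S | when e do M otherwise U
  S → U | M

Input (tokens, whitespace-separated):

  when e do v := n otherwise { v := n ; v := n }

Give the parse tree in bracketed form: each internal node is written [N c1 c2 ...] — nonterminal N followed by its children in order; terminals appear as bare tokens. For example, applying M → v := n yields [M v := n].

S
M
when e do M otherwise M
when e do v := n otherwise M
when e do v := n otherwise { L }
when e do v := n otherwise { S ; L }
when e do v := n otherwise { M ; L }
when e do v := n otherwise { v := n ; L }
when e do v := n otherwise { v := n ; S }
when e do v := n otherwise { v := n ; M }
when e do v := n otherwise { v := n ; v := n }

[S [M when e do [M v := n] otherwise [M { [L [S [M v := n]] ; [L [S [M v := n]]]] }]]]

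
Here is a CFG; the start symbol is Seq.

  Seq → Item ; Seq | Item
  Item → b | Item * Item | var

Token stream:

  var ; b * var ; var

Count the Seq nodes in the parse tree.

[Seq [Item var] ; [Seq [Item [Item b] * [Item var]] ; [Seq [Item var]]]]

3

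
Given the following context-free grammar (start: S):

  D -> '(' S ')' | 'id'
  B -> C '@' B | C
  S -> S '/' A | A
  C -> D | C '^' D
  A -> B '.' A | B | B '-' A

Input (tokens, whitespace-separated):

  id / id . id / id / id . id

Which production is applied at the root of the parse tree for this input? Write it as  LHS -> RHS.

[S [S [S [S [A [B [C [D id]]]]] / [A [B [C [D id]]] . [A [B [C [D id]]]]]] / [A [B [C [D id]]]]] / [A [B [C [D id]]] . [A [B [C [D id]]]]]]

S -> S '/' A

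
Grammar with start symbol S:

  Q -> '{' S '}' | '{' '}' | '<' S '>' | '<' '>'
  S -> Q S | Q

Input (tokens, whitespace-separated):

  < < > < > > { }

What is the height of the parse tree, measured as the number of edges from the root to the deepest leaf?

[S [Q < [S [Q < >] [S [Q < >]]] >] [S [Q { }]]]

5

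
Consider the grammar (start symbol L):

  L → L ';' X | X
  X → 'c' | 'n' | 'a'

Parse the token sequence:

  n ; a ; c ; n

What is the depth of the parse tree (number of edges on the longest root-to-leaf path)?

[L [L [L [L [X n]] ; [X a]] ; [X c]] ; [X n]]

5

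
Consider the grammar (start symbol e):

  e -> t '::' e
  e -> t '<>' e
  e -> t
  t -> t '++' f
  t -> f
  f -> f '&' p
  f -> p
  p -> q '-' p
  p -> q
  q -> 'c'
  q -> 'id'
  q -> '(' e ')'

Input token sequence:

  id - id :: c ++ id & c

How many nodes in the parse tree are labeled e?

2

[e [t [f [p [q id] - [p [q id]]]]] :: [e [t [t [f [p [q c]]]] ++ [f [f [p [q id]]] & [p [q c]]]]]]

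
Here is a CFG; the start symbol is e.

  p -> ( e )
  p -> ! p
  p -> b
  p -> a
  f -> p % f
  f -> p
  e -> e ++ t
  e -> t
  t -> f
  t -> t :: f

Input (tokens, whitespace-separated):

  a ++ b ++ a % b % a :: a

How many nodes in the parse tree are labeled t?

4

[e [e [e [t [f [p a]]]] ++ [t [f [p b]]]] ++ [t [t [f [p a] % [f [p b] % [f [p a]]]]] :: [f [p a]]]]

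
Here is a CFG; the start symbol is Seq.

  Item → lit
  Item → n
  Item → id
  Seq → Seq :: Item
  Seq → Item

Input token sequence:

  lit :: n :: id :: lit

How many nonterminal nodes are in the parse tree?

[Seq [Seq [Seq [Seq [Item lit]] :: [Item n]] :: [Item id]] :: [Item lit]]

8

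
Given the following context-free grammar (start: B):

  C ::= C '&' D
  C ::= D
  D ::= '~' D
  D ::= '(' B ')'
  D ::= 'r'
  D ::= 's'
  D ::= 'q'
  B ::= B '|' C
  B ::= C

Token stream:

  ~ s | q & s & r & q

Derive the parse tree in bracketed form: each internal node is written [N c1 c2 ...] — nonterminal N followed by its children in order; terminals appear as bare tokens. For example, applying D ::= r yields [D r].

B
B | C
C | C
D | C
~ D | C
~ s | C
~ s | C & D
~ s | C & D & D
~ s | C & D & D & D
~ s | D & D & D & D
~ s | q & D & D & D
~ s | q & s & D & D
~ s | q & s & r & D
~ s | q & s & r & q

[B [B [C [D ~ [D s]]]] | [C [C [C [C [D q]] & [D s]] & [D r]] & [D q]]]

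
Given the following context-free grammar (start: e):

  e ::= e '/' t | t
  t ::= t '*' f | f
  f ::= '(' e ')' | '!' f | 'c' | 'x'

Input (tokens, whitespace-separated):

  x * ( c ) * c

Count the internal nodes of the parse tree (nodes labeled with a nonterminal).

10

[e [t [t [t [f x]] * [f ( [e [t [f c]]] )]] * [f c]]]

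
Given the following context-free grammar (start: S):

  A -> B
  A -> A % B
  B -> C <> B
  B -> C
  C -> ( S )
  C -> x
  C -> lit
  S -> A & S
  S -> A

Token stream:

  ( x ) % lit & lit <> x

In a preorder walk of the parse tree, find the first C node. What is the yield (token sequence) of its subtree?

[S [A [A [B [C ( [S [A [B [C x]]]] )]]] % [B [C lit]]] & [S [A [B [C lit] <> [B [C x]]]]]]

( x )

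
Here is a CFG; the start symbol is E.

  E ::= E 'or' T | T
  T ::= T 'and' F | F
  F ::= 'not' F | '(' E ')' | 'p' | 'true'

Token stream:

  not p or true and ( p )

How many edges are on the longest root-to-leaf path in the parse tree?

6

[E [E [T [F not [F p]]]] or [T [T [F true]] and [F ( [E [T [F p]]] )]]]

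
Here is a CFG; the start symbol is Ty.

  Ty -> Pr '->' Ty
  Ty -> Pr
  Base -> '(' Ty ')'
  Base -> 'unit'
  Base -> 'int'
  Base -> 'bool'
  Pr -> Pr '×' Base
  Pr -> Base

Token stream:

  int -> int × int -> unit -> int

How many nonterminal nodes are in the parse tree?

[Ty [Pr [Base int]] -> [Ty [Pr [Pr [Base int]] × [Base int]] -> [Ty [Pr [Base unit]] -> [Ty [Pr [Base int]]]]]]

14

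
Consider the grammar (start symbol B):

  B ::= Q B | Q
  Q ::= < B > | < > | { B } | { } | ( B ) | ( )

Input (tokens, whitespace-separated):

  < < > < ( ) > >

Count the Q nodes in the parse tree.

[B [Q < [B [Q < >] [B [Q < [B [Q ( )]] >]]] >]]

4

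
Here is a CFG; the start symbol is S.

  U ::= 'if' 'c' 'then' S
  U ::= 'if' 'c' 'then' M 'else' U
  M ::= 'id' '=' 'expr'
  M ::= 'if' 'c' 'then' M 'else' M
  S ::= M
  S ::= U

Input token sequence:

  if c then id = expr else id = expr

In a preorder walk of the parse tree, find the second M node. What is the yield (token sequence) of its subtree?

id = expr

[S [M if c then [M id = expr] else [M id = expr]]]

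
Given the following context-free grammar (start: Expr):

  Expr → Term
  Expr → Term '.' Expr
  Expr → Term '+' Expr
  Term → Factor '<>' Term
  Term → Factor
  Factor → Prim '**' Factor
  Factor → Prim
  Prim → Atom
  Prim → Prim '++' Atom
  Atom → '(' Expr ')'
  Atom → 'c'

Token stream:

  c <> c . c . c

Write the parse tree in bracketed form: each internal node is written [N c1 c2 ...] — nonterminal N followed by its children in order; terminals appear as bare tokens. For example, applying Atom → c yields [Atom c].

[Expr [Term [Factor [Prim [Atom c]]] <> [Term [Factor [Prim [Atom c]]]]] . [Expr [Term [Factor [Prim [Atom c]]]] . [Expr [Term [Factor [Prim [Atom c]]]]]]]

Expr
Term . Expr
Factor <> Term . Expr
Prim <> Term . Expr
Atom <> Term . Expr
c <> Term . Expr
c <> Factor . Expr
c <> Prim . Expr
c <> Atom . Expr
c <> c . Expr
c <> c . Term . Expr
c <> c . Factor . Expr
c <> c . Prim . Expr
c <> c . Atom . Expr
c <> c . c . Expr
c <> c . c . Term
c <> c . c . Factor
c <> c . c . Prim
c <> c . c . Atom
c <> c . c . c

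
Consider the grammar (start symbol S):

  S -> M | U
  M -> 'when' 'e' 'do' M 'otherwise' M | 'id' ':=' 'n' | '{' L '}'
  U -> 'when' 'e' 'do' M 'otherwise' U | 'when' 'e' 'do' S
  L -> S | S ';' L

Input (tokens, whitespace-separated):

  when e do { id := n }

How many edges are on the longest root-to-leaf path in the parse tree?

[S [U when e do [S [M { [L [S [M id := n]]] }]]]]

7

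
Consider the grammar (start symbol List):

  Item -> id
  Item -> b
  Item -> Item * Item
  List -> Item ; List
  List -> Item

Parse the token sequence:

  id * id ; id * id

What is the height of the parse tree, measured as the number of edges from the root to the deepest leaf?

4

[List [Item [Item id] * [Item id]] ; [List [Item [Item id] * [Item id]]]]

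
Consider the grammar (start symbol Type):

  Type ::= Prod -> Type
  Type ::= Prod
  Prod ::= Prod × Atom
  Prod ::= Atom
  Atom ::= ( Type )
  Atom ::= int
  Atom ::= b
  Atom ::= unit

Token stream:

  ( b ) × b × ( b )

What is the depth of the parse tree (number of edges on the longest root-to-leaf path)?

8

[Type [Prod [Prod [Prod [Atom ( [Type [Prod [Atom b]]] )]] × [Atom b]] × [Atom ( [Type [Prod [Atom b]]] )]]]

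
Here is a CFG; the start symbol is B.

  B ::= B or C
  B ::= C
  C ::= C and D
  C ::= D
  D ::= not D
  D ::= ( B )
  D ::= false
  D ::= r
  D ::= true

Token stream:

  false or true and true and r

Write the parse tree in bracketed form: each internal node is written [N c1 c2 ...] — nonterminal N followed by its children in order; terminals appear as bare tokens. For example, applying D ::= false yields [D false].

[B [B [C [D false]]] or [C [C [C [D true]] and [D true]] and [D r]]]

B
B or C
C or C
D or C
false or C
false or C and D
false or C and D and D
false or D and D and D
false or true and D and D
false or true and true and D
false or true and true and r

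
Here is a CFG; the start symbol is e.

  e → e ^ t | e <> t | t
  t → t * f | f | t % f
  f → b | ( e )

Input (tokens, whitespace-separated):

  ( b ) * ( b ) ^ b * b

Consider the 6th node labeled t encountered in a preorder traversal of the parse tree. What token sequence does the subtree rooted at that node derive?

b

[e [e [t [t [f ( [e [t [f b]]] )]] * [f ( [e [t [f b]]] )]]] ^ [t [t [f b]] * [f b]]]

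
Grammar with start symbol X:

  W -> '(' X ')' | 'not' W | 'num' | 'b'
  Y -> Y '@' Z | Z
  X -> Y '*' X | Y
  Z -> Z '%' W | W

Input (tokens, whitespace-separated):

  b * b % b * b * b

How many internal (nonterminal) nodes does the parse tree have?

18

[X [Y [Z [W b]]] * [X [Y [Z [Z [W b]] % [W b]]] * [X [Y [Z [W b]]] * [X [Y [Z [W b]]]]]]]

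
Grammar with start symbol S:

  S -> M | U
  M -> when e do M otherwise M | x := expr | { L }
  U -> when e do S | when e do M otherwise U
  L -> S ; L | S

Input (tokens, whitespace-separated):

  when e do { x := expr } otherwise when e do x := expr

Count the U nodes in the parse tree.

2

[S [U when e do [M { [L [S [M x := expr]]] }] otherwise [U when e do [S [M x := expr]]]]]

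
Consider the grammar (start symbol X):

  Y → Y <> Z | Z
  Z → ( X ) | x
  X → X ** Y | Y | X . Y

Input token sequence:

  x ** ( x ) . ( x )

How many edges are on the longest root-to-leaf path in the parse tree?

[X [X [X [Y [Z x]]] ** [Y [Z ( [X [Y [Z x]]] )]]] . [Y [Z ( [X [Y [Z x]]] )]]]

7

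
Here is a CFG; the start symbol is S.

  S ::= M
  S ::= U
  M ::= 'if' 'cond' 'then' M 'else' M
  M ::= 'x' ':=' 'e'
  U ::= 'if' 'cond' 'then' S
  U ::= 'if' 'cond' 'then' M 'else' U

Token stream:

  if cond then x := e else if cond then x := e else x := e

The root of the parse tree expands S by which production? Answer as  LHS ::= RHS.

[S [M if cond then [M x := e] else [M if cond then [M x := e] else [M x := e]]]]

S ::= M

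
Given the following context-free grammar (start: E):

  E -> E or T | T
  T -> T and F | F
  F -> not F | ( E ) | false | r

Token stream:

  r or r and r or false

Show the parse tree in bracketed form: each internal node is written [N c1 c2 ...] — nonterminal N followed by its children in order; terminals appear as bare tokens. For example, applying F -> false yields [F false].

[E [E [E [T [F r]]] or [T [T [F r]] and [F r]]] or [T [F false]]]

E
E or T
E or T or T
T or T or T
F or T or T
r or T or T
r or T and F or T
r or F and F or T
r or r and F or T
r or r and r or T
r or r and r or F
r or r and r or false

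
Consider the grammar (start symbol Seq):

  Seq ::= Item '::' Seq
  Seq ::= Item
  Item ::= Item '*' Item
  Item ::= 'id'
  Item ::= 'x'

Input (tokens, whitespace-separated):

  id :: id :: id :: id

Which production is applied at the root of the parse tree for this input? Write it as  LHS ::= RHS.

[Seq [Item id] :: [Seq [Item id] :: [Seq [Item id] :: [Seq [Item id]]]]]

Seq ::= Item '::' Seq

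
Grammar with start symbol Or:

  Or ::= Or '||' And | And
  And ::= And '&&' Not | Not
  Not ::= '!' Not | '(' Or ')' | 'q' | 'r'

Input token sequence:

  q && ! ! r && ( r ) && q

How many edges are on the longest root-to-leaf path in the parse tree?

7

[Or [And [And [And [And [Not q]] && [Not ! [Not ! [Not r]]]] && [Not ( [Or [And [Not r]]] )]] && [Not q]]]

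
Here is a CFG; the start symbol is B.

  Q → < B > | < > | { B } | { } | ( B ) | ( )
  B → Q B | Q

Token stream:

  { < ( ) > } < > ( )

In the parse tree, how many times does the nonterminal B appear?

5

[B [Q { [B [Q < [B [Q ( )]] >]] }] [B [Q < >] [B [Q ( )]]]]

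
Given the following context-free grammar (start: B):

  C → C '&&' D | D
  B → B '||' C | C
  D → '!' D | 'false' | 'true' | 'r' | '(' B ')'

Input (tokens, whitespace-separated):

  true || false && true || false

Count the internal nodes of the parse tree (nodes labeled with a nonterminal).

[B [B [B [C [D true]]] || [C [C [D false]] && [D true]]] || [C [D false]]]

11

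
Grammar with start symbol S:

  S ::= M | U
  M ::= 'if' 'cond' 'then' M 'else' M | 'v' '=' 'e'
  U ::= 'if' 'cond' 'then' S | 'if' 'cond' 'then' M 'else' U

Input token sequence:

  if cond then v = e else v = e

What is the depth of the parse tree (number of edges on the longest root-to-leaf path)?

[S [M if cond then [M v = e] else [M v = e]]]

3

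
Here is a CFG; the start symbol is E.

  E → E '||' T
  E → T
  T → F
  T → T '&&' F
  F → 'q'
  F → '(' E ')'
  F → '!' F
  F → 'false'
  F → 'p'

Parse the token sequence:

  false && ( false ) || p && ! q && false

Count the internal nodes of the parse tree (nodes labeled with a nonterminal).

[E [E [T [T [F false]] && [F ( [E [T [F false]]] )]]] || [T [T [T [F p]] && [F ! [F q]]] && [F false]]]

16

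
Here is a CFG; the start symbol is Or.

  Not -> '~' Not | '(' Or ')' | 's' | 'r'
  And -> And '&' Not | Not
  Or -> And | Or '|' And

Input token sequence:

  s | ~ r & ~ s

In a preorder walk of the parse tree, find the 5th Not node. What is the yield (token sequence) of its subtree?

s

[Or [Or [And [Not s]]] | [And [And [Not ~ [Not r]]] & [Not ~ [Not s]]]]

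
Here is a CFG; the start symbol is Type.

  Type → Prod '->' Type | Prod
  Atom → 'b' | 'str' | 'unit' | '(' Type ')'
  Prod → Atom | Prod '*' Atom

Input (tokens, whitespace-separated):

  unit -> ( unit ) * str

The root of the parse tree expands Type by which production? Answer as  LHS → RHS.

Type → Prod '->' Type

[Type [Prod [Atom unit]] -> [Type [Prod [Prod [Atom ( [Type [Prod [Atom unit]]] )]] * [Atom str]]]]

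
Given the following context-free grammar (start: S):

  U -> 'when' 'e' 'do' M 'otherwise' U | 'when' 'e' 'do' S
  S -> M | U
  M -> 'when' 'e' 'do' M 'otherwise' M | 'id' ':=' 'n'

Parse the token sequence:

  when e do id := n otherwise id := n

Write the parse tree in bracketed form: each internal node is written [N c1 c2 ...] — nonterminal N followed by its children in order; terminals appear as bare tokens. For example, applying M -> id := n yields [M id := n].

[S [M when e do [M id := n] otherwise [M id := n]]]

S
M
when e do M otherwise M
when e do id := n otherwise M
when e do id := n otherwise id := n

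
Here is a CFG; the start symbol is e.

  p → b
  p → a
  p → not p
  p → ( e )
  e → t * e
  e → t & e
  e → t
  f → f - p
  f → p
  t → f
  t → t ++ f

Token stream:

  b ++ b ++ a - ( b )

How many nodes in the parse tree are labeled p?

[e [t [t [t [f [p b]]] ++ [f [p b]]] ++ [f [f [p a]] - [p ( [e [t [f [p b]]]] )]]]]

5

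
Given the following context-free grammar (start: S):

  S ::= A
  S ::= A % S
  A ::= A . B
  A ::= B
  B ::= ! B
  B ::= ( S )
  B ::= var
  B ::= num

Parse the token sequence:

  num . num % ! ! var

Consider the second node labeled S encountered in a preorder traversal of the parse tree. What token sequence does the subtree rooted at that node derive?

! ! var

[S [A [A [B num]] . [B num]] % [S [A [B ! [B ! [B var]]]]]]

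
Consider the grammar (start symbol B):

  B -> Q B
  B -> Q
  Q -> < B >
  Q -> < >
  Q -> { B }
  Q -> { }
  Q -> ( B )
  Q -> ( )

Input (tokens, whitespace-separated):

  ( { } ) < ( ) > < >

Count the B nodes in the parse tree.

5

[B [Q ( [B [Q { }]] )] [B [Q < [B [Q ( )]] >] [B [Q < >]]]]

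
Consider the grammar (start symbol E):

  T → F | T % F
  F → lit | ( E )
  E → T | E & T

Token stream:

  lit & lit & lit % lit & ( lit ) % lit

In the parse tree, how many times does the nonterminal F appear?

7

[E [E [E [E [T [F lit]]] & [T [F lit]]] & [T [T [F lit]] % [F lit]]] & [T [T [F ( [E [T [F lit]]] )]] % [F lit]]]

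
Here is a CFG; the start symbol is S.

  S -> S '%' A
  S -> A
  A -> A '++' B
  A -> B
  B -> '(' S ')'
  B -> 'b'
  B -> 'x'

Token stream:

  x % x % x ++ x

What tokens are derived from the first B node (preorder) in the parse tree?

x

[S [S [S [A [B x]]] % [A [B x]]] % [A [A [B x]] ++ [B x]]]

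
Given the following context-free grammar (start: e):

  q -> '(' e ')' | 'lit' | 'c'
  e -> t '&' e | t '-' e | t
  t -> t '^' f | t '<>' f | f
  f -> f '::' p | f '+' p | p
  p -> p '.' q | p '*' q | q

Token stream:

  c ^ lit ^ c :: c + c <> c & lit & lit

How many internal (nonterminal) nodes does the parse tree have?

[e [t [t [t [t [f [p [q c]]]] ^ [f [p [q lit]]]] ^ [f [f [f [p [q c]]] :: [p [q c]]] + [p [q c]]]] <> [f [p [q c]]]] & [e [t [f [p [q lit]]]] & [e [t [f [p [q lit]]]]]]]

33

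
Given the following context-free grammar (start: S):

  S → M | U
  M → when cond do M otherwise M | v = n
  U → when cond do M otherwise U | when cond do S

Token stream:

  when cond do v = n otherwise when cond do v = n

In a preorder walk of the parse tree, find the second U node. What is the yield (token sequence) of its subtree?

[S [U when cond do [M v = n] otherwise [U when cond do [S [M v = n]]]]]

when cond do v = n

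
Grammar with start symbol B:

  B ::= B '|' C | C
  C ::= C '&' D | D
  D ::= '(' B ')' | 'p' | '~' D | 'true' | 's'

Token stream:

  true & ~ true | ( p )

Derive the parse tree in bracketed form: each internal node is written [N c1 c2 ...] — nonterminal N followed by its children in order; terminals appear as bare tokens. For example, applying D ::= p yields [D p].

B
B | C
C | C
C & D | C
D & D | C
true & D | C
true & ~ D | C
true & ~ true | C
true & ~ true | D
true & ~ true | ( B )
true & ~ true | ( C )
true & ~ true | ( D )
true & ~ true | ( p )

[B [B [C [C [D true]] & [D ~ [D true]]]] | [C [D ( [B [C [D p]]] )]]]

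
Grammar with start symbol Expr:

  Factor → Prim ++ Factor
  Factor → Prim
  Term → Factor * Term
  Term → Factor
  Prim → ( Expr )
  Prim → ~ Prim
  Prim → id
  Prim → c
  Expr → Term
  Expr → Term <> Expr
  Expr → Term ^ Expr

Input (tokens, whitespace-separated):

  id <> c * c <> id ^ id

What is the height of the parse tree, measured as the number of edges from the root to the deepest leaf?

[Expr [Term [Factor [Prim id]]] <> [Expr [Term [Factor [Prim c]] * [Term [Factor [Prim c]]]] <> [Expr [Term [Factor [Prim id]]] ^ [Expr [Term [Factor [Prim id]]]]]]]

7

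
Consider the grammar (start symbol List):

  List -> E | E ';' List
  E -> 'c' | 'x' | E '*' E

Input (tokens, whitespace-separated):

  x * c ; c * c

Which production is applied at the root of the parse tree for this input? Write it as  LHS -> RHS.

[List [E [E x] * [E c]] ; [List [E [E c] * [E c]]]]

List -> E ';' List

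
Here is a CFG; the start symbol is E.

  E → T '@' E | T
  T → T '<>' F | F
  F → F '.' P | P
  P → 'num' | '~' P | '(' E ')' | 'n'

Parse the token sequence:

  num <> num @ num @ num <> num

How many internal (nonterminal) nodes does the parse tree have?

[E [T [T [F [P num]]] <> [F [P num]]] @ [E [T [F [P num]]] @ [E [T [T [F [P num]]] <> [F [P num]]]]]]

18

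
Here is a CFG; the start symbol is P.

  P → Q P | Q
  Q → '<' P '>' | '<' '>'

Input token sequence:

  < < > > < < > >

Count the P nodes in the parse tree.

[P [Q < [P [Q < >]] >] [P [Q < [P [Q < >]] >]]]

4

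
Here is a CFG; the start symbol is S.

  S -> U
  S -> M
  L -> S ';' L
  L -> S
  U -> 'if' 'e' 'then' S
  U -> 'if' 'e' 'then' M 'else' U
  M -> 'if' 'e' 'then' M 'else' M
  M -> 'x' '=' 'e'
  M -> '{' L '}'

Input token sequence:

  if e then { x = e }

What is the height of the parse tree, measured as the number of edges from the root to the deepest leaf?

7

[S [U if e then [S [M { [L [S [M x = e]]] }]]]]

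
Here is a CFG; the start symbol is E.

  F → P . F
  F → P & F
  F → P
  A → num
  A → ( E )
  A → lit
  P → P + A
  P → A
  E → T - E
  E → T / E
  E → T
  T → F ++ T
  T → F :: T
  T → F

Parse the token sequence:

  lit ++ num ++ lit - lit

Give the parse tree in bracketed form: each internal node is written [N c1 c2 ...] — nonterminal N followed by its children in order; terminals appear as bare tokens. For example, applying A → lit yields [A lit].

[E [T [F [P [A lit]]] ++ [T [F [P [A num]]] ++ [T [F [P [A lit]]]]]] - [E [T [F [P [A lit]]]]]]

E
T - E
F ++ T - E
P ++ T - E
A ++ T - E
lit ++ T - E
lit ++ F ++ T - E
lit ++ P ++ T - E
lit ++ A ++ T - E
lit ++ num ++ T - E
lit ++ num ++ F - E
lit ++ num ++ P - E
lit ++ num ++ A - E
lit ++ num ++ lit - E
lit ++ num ++ lit - T
lit ++ num ++ lit - F
lit ++ num ++ lit - P
lit ++ num ++ lit - A
lit ++ num ++ lit - lit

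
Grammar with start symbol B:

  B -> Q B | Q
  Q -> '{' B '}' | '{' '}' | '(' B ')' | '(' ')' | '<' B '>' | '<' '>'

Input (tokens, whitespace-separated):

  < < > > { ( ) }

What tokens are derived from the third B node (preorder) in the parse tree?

[B [Q < [B [Q < >]] >] [B [Q { [B [Q ( )]] }]]]

{ ( ) }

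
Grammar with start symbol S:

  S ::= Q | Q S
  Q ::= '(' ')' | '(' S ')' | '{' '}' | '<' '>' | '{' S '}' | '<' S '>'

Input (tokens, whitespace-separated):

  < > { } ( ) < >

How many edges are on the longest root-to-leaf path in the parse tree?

[S [Q < >] [S [Q { }] [S [Q ( )] [S [Q < >]]]]]

5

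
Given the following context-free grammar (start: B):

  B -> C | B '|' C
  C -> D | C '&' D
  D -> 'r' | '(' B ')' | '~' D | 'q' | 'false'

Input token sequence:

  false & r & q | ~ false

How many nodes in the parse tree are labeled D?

5

[B [B [C [C [C [D false]] & [D r]] & [D q]]] | [C [D ~ [D false]]]]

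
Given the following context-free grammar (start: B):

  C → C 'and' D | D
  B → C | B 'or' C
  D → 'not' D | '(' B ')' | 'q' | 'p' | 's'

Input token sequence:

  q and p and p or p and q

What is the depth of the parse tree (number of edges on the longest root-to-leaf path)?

6

[B [B [C [C [C [D q]] and [D p]] and [D p]]] or [C [C [D p]] and [D q]]]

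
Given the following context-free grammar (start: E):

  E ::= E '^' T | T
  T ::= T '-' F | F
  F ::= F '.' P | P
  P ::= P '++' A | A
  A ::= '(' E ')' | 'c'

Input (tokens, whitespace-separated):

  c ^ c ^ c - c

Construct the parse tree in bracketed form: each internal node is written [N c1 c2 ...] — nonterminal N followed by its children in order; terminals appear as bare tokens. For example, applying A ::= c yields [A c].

E
E ^ T
E ^ T ^ T
T ^ T ^ T
F ^ T ^ T
P ^ T ^ T
A ^ T ^ T
c ^ T ^ T
c ^ F ^ T
c ^ P ^ T
c ^ A ^ T
c ^ c ^ T
c ^ c ^ T - F
c ^ c ^ F - F
c ^ c ^ P - F
c ^ c ^ A - F
c ^ c ^ c - F
c ^ c ^ c - P
c ^ c ^ c - A
c ^ c ^ c - c

[E [E [E [T [F [P [A c]]]]] ^ [T [F [P [A c]]]]] ^ [T [T [F [P [A c]]]] - [F [P [A c]]]]]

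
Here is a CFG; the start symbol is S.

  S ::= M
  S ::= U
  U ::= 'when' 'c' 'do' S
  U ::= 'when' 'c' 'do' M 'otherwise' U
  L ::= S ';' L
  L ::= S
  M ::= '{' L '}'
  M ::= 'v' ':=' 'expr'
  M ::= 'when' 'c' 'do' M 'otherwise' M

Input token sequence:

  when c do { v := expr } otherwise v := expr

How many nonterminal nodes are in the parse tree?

7

[S [M when c do [M { [L [S [M v := expr]]] }] otherwise [M v := expr]]]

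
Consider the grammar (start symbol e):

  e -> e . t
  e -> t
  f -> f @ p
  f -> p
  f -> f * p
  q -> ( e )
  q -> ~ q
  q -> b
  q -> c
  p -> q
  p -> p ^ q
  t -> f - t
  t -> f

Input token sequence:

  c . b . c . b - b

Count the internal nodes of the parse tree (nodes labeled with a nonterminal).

[e [e [e [e [t [f [p [q c]]]]] . [t [f [p [q b]]]]] . [t [f [p [q c]]]]] . [t [f [p [q b]]] - [t [f [p [q b]]]]]]

24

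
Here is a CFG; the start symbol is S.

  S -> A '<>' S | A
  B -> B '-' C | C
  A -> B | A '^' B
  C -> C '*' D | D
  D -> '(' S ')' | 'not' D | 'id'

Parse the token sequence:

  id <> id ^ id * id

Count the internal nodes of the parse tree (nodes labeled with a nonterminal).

[S [A [B [C [D id]]]] <> [S [A [A [B [C [D id]]]] ^ [B [C [C [D id]] * [D id]]]]]]

16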